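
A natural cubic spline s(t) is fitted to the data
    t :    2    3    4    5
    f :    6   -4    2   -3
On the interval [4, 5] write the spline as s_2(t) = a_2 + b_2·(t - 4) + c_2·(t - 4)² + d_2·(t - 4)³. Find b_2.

Let m_i = s''(x_i). Step sizes h_i = 1, 1, 1; slopes of the chords Δ_i = (y_(i+1) - y_i)/h_i = -10, 6, -5.
  1·m_0 + 4·m_1 + 1·m_2 = 6(Δ_1 - Δ_0) = 96
  1·m_1 + 4·m_2 + 1·m_3 = 6(Δ_2 - Δ_1) = -66
Natural end conditions: m_0 = m_3 = 0.
Hence m_0 = 0, m_1 = 30, m_2 = -24, m_3 = 0.
On [4, 5], with s_2(t) = a_2 + b_2·(t - 4) + c_2·(t - 4)² + d_2·(t - 4)³: c_2 = m_2/2 = -12, d_2 = (m_3 - m_2)/(6h_2) = 4, b_2 = Δ_2 - h_2(2m_2 + m_3)/6 = 3.

3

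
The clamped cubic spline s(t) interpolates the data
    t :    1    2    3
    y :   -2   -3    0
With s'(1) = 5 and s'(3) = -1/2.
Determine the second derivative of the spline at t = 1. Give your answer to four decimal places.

-26.7500

Put M_i = s'' at the i-th knot. Here h = (1, 1) and Δ = (-1, 3), so the interior equations h_(i-1)·M_(i-1) + 2(h_(i-1)+h_i)·M_i + h_i·M_(i+1) = 6(Δ_i − Δ_(i-1)) read
  1·M_0 + 4·M_1 + 1·M_2 = 6(Δ_1 - Δ_0) = 24
Clamped end conditions give two more equations: 2h_0·M_0 + h_0·M_1 = 6(Δ_0 - s'(1)) = -36 and h_1·M_1 + 2h_1·M_2 = 6(s'(3) - Δ_1) = -21.
Solving the tridiagonal system: M_0 = -107/4, M_1 = 35/2, M_2 = -77/4.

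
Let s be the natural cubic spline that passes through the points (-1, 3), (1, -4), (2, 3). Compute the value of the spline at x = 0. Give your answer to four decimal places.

Write M_i for s''(x_i). With h_i = 2, 1 and divided differences Δ_i = -7/2, 7, the continuity of s' gives the tridiagonal system
  2·M_0 + 6·M_1 + 1·M_2 = 6(Δ_1 - Δ_0) = 63
Natural end conditions: M_0 = M_2 = 0.
Forward elimination and back-substitution give M_0 = 0, M_1 = 21/2, M_2 = 0.
On [-1, 1], s(x) = 3 - 7·(x + 1) + 0·(x + 1)² + 7/8·(x + 1)³.
With (x + 1) = 1: s(0) = -25/8.

-3.1250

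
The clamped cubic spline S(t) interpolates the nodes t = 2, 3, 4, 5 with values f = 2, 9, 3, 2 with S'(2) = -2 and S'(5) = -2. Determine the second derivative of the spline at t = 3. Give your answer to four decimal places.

Let M_i = S''(x_i). Step sizes h_i = 1, 1, 1; slopes of the chords Δ_i = (y_(i+1) - y_i)/h_i = 7, -6, -1.
  1·M_0 + 4·M_1 + 1·M_2 = 6(Δ_1 - Δ_0) = -78
  1·M_1 + 4·M_2 + 1·M_3 = 6(Δ_2 - Δ_1) = 30
Clamped end conditions give two more equations: 2h_0·M_0 + h_0·M_1 = 6(Δ_0 - S'(2)) = 54 and h_2·M_2 + 2h_2·M_3 = 6(S'(5) - Δ_2) = -6.
Solving the tridiagonal system: M_0 = 224/5, M_1 = -178/5, M_2 = 98/5, M_3 = -64/5.

-35.6000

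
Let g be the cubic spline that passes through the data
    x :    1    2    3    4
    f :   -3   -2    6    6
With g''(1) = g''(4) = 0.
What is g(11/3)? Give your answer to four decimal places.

With M_i denoting the second derivative at x_i, h_i = 1, 1, 1, and Δ_i = (y_(i+1) − y_i)/h_i = 1, 8, 0:
  1·M_0 + 4·M_1 + 1·M_2 = 6(Δ_1 - Δ_0) = 42
  1·M_1 + 4·M_2 + 1·M_3 = 6(Δ_2 - Δ_1) = -48
Natural end conditions: M_0 = M_3 = 0.
Hence M_0 = 0, M_1 = 72/5, M_2 = -78/5, M_3 = 0.
On [3, 4], g(x) = 6 + 26/5·(x - 3) - 39/5·(x - 3)² + 13/5·(x - 3)³.
With (x - 3) = 2/3: g(11/3) = 914/135.

6.7704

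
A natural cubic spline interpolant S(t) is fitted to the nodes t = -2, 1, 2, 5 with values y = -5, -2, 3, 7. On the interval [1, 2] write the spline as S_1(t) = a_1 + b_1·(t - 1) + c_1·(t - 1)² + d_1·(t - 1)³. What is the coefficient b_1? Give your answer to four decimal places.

4.3968

With M_i denoting the second derivative at x_i, h_i = 3, 1, 3, and Δ_i = (y_(i+1) − y_i)/h_i = 1, 5, 4/3:
  3·M_0 + 8·M_1 + 1·M_2 = 6(Δ_1 - Δ_0) = 24
  1·M_1 + 8·M_2 + 3·M_3 = 6(Δ_2 - Δ_1) = -22
Natural end conditions: M_0 = M_3 = 0.
Forward elimination and back-substitution give M_0 = 0, M_1 = 214/63, M_2 = -200/63, M_3 = 0.
On [1, 2], with S_1(t) = a_1 + b_1·(t - 1) + c_1·(t - 1)² + d_1·(t - 1)³: c_1 = M_1/2 = 107/63, d_1 = (M_2 - M_1)/(6h_1) = -23/21, b_1 = Δ_1 - h_1(2M_1 + M_2)/6 = 277/63.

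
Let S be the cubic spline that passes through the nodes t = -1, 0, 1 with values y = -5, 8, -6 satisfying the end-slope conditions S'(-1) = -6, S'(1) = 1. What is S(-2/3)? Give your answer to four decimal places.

-2.5556

Write M_i for S''(x_i). With h_i = 1, 1 and divided differences Δ_i = 13, -14, the continuity of S' gives the tridiagonal system
  1·M_0 + 4·M_1 + 1·M_2 = 6(Δ_1 - Δ_0) = -162
Clamped end conditions give two more equations: 2h_0·M_0 + h_0·M_1 = 6(Δ_0 - S'(-1)) = 114 and h_1·M_1 + 2h_1·M_2 = 6(S'(1) - Δ_1) = 90.
Solving: M_0 = 101, M_1 = -88, M_2 = 89.
On [-1, 0], S(t) = -5 - 6·(t + 1) + 101/2·(t + 1)² - 63/2·(t + 1)³.
With (t + 1) = 1/3: S(-2/3) = -23/9.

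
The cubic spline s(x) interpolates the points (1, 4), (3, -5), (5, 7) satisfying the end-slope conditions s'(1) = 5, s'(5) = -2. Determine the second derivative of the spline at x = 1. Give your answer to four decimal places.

-23.8750

Put σ_i = s'' at the i-th knot. Here h = (2, 2) and Δ = (-9/2, 6), so the interior equations h_(i-1)·σ_(i-1) + 2(h_(i-1)+h_i)·σ_i + h_i·σ_(i+1) = 6(Δ_i − Δ_(i-1)) read
  2·σ_0 + 8·σ_1 + 2·σ_2 = 6(Δ_1 - Δ_0) = 63
Clamped end conditions give two more equations: 2h_0·σ_0 + h_0·σ_1 = 6(Δ_0 - s'(1)) = -57 and h_1·σ_1 + 2h_1·σ_2 = 6(s'(5) - Δ_1) = -48.
Solving: σ_0 = -191/8, σ_1 = 77/4, σ_2 = -173/8.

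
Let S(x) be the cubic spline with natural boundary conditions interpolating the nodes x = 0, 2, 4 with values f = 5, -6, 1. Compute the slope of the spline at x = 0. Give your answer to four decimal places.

Write M_i for S''(x_i). With h_i = 2, 2 and divided differences Δ_i = -11/2, 7/2, the continuity of S' gives the tridiagonal system
  2·M_0 + 8·M_1 + 2·M_2 = 6(Δ_1 - Δ_0) = 54
Natural end conditions: M_0 = M_2 = 0.
Solving: M_0 = 0, M_1 = 27/4, M_2 = 0.
On [0, 2], S'(x) = b_0 + 2c_0·x + 3d_0·x² with b_0 = Δ_0 - h_0(2M_0 + M_1)/6 = -31/4, c_0 = M_0/2 = 0, d_0 = (M_1 - M_0)/(6h_0) = 9/16. So S'(0) = -31/4.

-7.7500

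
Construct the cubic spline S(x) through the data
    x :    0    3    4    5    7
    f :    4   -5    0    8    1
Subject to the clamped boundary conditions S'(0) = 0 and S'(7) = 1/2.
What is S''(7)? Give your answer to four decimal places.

Write M_i for S''(x_i). With h_i = 3, 1, 1, 2 and divided differences Δ_i = -3, 5, 8, -7/2, the continuity of S' gives the tridiagonal system
  3·M_0 + 8·M_1 + 1·M_2 = 6(Δ_1 - Δ_0) = 48
  1·M_1 + 4·M_2 + 1·M_3 = 6(Δ_2 - Δ_1) = 18
  1·M_2 + 6·M_3 + 2·M_4 = 6(Δ_3 - Δ_2) = -69
Clamped end conditions give two more equations: 2h_0·M_0 + h_0·M_1 = 6(Δ_0 - S'(0)) = -18 and h_3·M_3 + 2h_3·M_4 = 6(S'(7) - Δ_3) = 24.
Hence M_0 = -541/79, M_1 = 608/79, M_2 = 551/79, M_3 = -1390/79, M_4 = 1169/79.

14.7975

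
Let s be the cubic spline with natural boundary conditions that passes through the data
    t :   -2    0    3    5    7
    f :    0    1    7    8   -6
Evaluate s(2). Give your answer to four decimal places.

Write σ_i for s''(x_i). With h_i = 2, 3, 2, 2 and divided differences Δ_i = 1/2, 2, 1/2, -7, the continuity of s' gives the tridiagonal system
  2·σ_0 + 10·σ_1 + 3·σ_2 = 6(Δ_1 - Δ_0) = 9
  3·σ_1 + 10·σ_2 + 2·σ_3 = 6(Δ_2 - Δ_1) = -9
  2·σ_2 + 8·σ_3 + 2·σ_4 = 6(Δ_3 - Δ_2) = -45
Natural end conditions: σ_0 = σ_4 = 0.
Solving: σ_0 = 0, σ_1 = 315/344, σ_2 = -9/172, σ_3 = -3861/688, σ_4 = 0.
On [0, 3], s(t) = 1 + 191/172·t + 315/688·t² - 37/688·t³.
With t = 2: s(2) = 795/172.

4.6221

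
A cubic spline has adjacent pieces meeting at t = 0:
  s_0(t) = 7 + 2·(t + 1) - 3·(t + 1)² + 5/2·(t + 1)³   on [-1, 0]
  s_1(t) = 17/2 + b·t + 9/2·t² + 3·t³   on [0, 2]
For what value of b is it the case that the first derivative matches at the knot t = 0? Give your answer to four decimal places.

3.5000

s_0'(t) = 2 - 6·(t + 1) + 15/2·(t + 1)², so s_0'(0) = 7/2. On the right, s_1'(0) = b, so b = 7/2.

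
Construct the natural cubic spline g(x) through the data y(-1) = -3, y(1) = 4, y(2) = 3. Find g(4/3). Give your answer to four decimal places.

3.9444

Put M_i = g'' at the i-th knot. Here h = (2, 1) and Δ = (7/2, -1), so the interior equations h_(i-1)·M_(i-1) + 2(h_(i-1)+h_i)·M_i + h_i·M_(i+1) = 6(Δ_i − Δ_(i-1)) read
  2·M_0 + 6·M_1 + 1·M_2 = 6(Δ_1 - Δ_0) = -27
Natural end conditions: M_0 = M_2 = 0.
Hence M_0 = 0, M_1 = -9/2, M_2 = 0.
On [1, 2], g(x) = 4 + 1/2·(x - 1) - 9/4·(x - 1)² + 3/4·(x - 1)³.
With (x - 1) = 1/3: g(4/3) = 71/18.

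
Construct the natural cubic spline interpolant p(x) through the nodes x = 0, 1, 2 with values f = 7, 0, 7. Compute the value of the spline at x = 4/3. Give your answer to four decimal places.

1.0370

With M_i denoting the second derivative at x_i, h_i = 1, 1, and Δ_i = (y_(i+1) − y_i)/h_i = -7, 7:
  1·M_0 + 4·M_1 + 1·M_2 = 6(Δ_1 - Δ_0) = 84
Natural end conditions: M_0 = M_2 = 0.
Solving the tridiagonal system: M_0 = 0, M_1 = 21, M_2 = 0.
On [1, 2], p(x) = 0 + 0·(x - 1) + 21/2·(x - 1)² - 7/2·(x - 1)³.
With (x - 1) = 1/3: p(4/3) = 28/27.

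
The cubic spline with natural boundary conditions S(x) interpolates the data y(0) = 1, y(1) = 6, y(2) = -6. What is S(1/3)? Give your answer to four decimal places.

Put M_i = S'' at the i-th knot. Here h = (1, 1) and Δ = (5, -12), so the interior equations h_(i-1)·M_(i-1) + 2(h_(i-1)+h_i)·M_i + h_i·M_(i+1) = 6(Δ_i − Δ_(i-1)) read
  1·M_0 + 4·M_1 + 1·M_2 = 6(Δ_1 - Δ_0) = -102
Natural end conditions: M_0 = M_2 = 0.
Forward elimination and back-substitution give M_0 = 0, M_1 = -51/2, M_2 = 0.
On [0, 1], S(x) = 1 + 37/4·x + 0·x² - 17/4·x³.
With x = 1/3: S(1/3) = 106/27.

3.9259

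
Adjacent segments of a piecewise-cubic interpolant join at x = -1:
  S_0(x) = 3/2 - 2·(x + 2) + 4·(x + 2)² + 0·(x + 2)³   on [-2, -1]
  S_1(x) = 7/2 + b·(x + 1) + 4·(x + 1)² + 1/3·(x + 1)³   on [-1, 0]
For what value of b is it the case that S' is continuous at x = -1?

6

S_0'(x) = -2 + 8·(x + 2) + 0·(x + 2)², so S_0'(-1) = 6. On the right, S_1'(-1) = b, so b = 6.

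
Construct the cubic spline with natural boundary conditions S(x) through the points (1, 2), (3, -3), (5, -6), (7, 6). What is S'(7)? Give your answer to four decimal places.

7.9333

Let M_i = S''(x_i). Step sizes h_i = 2, 2, 2; slopes of the chords Δ_i = (y_(i+1) - y_i)/h_i = -5/2, -3/2, 6.
  2·M_0 + 8·M_1 + 2·M_2 = 6(Δ_1 - Δ_0) = 6
  2·M_1 + 8·M_2 + 2·M_3 = 6(Δ_2 - Δ_1) = 45
Natural end conditions: M_0 = M_3 = 0.
Forward elimination and back-substitution give M_0 = 0, M_1 = -7/10, M_2 = 29/5, M_3 = 0.
On [5, 7], S'(x) = b_2 + 2c_2·(x - 5) + 3d_2·(x - 5)² with b_2 = Δ_2 - h_2(2M_2 + M_3)/6 = 32/15, c_2 = M_2/2 = 29/10, d_2 = (M_3 - M_2)/(6h_2) = -29/60. So S'(7) = 119/15.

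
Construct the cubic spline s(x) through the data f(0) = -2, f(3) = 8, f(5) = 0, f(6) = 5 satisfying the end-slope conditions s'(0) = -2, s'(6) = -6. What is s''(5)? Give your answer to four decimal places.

20.1053

Put m_i = s'' at the i-th knot. Here h = (3, 2, 1) and Δ = (10/3, -4, 5), so the interior equations h_(i-1)·m_(i-1) + 2(h_(i-1)+h_i)·m_i + h_i·m_(i+1) = 6(Δ_i − Δ_(i-1)) read
  3·m_0 + 10·m_1 + 2·m_2 = 6(Δ_1 - Δ_0) = -44
  2·m_1 + 6·m_2 + 1·m_3 = 6(Δ_2 - Δ_1) = 54
Clamped end conditions give two more equations: 2h_0·m_0 + h_0·m_1 = 6(Δ_0 - s'(0)) = 32 and h_2·m_2 + 2h_2·m_3 = 6(s'(6) - Δ_2) = -66.
Solving the tridiagonal system: m_0 = 640/57, m_1 = -224/19, m_2 = 382/19, m_3 = -818/19.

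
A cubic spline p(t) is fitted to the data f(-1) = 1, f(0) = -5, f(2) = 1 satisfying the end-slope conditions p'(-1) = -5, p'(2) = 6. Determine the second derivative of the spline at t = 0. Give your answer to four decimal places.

Put M_i = p'' at the i-th knot. Here h = (1, 2) and Δ = (-6, 3), so the interior equations h_(i-1)·M_(i-1) + 2(h_(i-1)+h_i)·M_i + h_i·M_(i+1) = 6(Δ_i − Δ_(i-1)) read
  1·M_0 + 6·M_1 + 2·M_2 = 6(Δ_1 - Δ_0) = 54
Clamped end conditions give two more equations: 2h_0·M_0 + h_0·M_1 = 6(Δ_0 - p'(-1)) = -6 and h_1·M_1 + 2h_1·M_2 = 6(p'(2) - Δ_1) = 18.
Solving: M_0 = -25/3, M_1 = 32/3, M_2 = -5/6.

10.6667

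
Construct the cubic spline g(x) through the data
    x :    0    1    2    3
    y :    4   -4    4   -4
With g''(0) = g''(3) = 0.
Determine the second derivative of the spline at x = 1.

32

With σ_i denoting the second derivative at x_i, h_i = 1, 1, 1, and Δ_i = (y_(i+1) − y_i)/h_i = -8, 8, -8:
  1·σ_0 + 4·σ_1 + 1·σ_2 = 6(Δ_1 - Δ_0) = 96
  1·σ_1 + 4·σ_2 + 1·σ_3 = 6(Δ_2 - Δ_1) = -96
Natural end conditions: σ_0 = σ_3 = 0.
Forward elimination and back-substitution give σ_0 = 0, σ_1 = 32, σ_2 = -32, σ_3 = 0.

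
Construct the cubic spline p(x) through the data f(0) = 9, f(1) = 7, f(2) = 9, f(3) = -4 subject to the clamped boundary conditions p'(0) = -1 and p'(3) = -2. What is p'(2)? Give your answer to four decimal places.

Write M_i for p''(x_i). With h_i = 1, 1, 1 and divided differences Δ_i = -2, 2, -13, the continuity of p' gives the tridiagonal system
  1·M_0 + 4·M_1 + 1·M_2 = 6(Δ_1 - Δ_0) = 24
  1·M_1 + 4·M_2 + 1·M_3 = 6(Δ_2 - Δ_1) = -90
Clamped end conditions give two more equations: 2h_0·M_0 + h_0·M_1 = 6(Δ_0 - p'(0)) = -6 and h_2·M_2 + 2h_2·M_3 = 6(p'(3) - Δ_2) = 66.
Hence M_0 = -38/3, M_1 = 58/3, M_2 = -122/3, M_3 = 160/3.
On [2, 3], p'(x) = b_2 + 2c_2·(x - 2) + 3d_2·(x - 2)² with b_2 = Δ_2 - h_2(2M_2 + M_3)/6 = -25/3, c_2 = M_2/2 = -61/3, d_2 = (M_3 - M_2)/(6h_2) = 47/3. So p'(2) = -25/3.

-8.3333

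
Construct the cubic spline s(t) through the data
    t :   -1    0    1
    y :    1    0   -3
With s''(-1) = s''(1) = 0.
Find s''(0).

Put M_i = s'' at the i-th knot. Here h = (1, 1) and Δ = (-1, -3), so the interior equations h_(i-1)·M_(i-1) + 2(h_(i-1)+h_i)·M_i + h_i·M_(i+1) = 6(Δ_i − Δ_(i-1)) read
  1·M_0 + 4·M_1 + 1·M_2 = 6(Δ_1 - Δ_0) = -12
Natural end conditions: M_0 = M_2 = 0.
Hence M_0 = 0, M_1 = -3, M_2 = 0.

-3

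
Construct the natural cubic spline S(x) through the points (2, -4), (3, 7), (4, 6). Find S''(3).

Let m_i = S''(x_i). Step sizes h_i = 1, 1; slopes of the chords Δ_i = (y_(i+1) - y_i)/h_i = 11, -1.
  1·m_0 + 4·m_1 + 1·m_2 = 6(Δ_1 - Δ_0) = -72
Natural end conditions: m_0 = m_2 = 0.
Solving: m_0 = 0, m_1 = -18, m_2 = 0.

-18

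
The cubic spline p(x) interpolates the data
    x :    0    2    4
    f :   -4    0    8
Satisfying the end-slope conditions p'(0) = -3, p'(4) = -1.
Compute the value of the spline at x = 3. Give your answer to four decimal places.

5.6250

With M_i denoting the second derivative at x_i, h_i = 2, 2, and Δ_i = (y_(i+1) − y_i)/h_i = 2, 4:
  2·M_0 + 8·M_1 + 2·M_2 = 6(Δ_1 - Δ_0) = 12
Clamped end conditions give two more equations: 2h_0·M_0 + h_0·M_1 = 6(Δ_0 - p'(0)) = 30 and h_1·M_1 + 2h_1·M_2 = 6(p'(4) - Δ_1) = -30.
Solving the tridiagonal system: M_0 = 13/2, M_1 = 2, M_2 = -17/2.
On [2, 4], p(x) = 0 + 11/2·(x - 2) + 1·(x - 2)² - 7/8·(x - 2)³.
With (x - 2) = 1: p(3) = 45/8.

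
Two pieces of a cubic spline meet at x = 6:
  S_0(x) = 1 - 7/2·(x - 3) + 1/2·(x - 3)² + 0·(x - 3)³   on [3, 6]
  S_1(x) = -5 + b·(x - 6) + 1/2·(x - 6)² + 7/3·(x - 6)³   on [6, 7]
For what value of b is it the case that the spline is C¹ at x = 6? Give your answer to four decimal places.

-0.5000

S_0'(x) = -7/2 + 1·(x - 3) + 0·(x - 3)², so S_0'(6) = -1/2. On the right, S_1'(6) = b, so b = -1/2.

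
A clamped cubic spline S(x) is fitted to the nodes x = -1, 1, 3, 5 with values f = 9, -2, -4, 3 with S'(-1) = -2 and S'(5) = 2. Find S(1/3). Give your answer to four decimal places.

2.0469

Write M_i for S''(x_i). With h_i = 2, 2, 2 and divided differences Δ_i = -11/2, -1, 7/2, the continuity of S' gives the tridiagonal system
  2·M_0 + 8·M_1 + 2·M_2 = 6(Δ_1 - Δ_0) = 27
  2·M_1 + 8·M_2 + 2·M_3 = 6(Δ_2 - Δ_1) = 27
Clamped end conditions give two more equations: 2h_0·M_0 + h_0·M_1 = 6(Δ_0 - S'(-1)) = -21 and h_2·M_2 + 2h_2·M_3 = 6(S'(5) - Δ_2) = -9.
Solving the tridiagonal system: M_0 = -112/15, M_1 = 133/30, M_2 = 97/30, M_3 = -58/15.
On [-1, 1], S(x) = 9 - 2·(x + 1) - 56/15·(x + 1)² + 119/120·(x + 1)³.
With (x + 1) = 4/3: S(1/3) = 829/405.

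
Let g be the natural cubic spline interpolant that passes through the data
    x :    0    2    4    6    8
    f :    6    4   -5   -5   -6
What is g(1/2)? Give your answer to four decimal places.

6.0943

Write σ_i for g''(x_i). With h_i = 2, 2, 2, 2 and divided differences Δ_i = -1, -9/2, 0, -1/2, the continuity of g' gives the tridiagonal system
  2·σ_0 + 8·σ_1 + 2·σ_2 = 6(Δ_1 - Δ_0) = -21
  2·σ_1 + 8·σ_2 + 2·σ_3 = 6(Δ_2 - Δ_1) = 27
  2·σ_2 + 8·σ_3 + 2·σ_4 = 6(Δ_3 - Δ_2) = -3
Natural end conditions: σ_0 = σ_4 = 0.
Solving: σ_0 = 0, σ_1 = -213/56, σ_2 = 33/7, σ_3 = -87/56, σ_4 = 0.
On [0, 2], g(x) = 6 + 15/56·x + 0·x² - 71/224·x³.
With x = 1/2: g(1/2) = 10921/1792.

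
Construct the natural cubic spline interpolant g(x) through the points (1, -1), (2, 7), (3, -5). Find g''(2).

Let M_i = g''(x_i). Step sizes h_i = 1, 1; slopes of the chords Δ_i = (y_(i+1) - y_i)/h_i = 8, -12.
  1·M_0 + 4·M_1 + 1·M_2 = 6(Δ_1 - Δ_0) = -120
Natural end conditions: M_0 = M_2 = 0.
Hence M_0 = 0, M_1 = -30, M_2 = 0.

-30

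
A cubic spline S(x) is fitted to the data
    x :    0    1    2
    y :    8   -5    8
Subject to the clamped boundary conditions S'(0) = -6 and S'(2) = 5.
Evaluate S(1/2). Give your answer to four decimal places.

0.7188

With m_i denoting the second derivative at x_i, h_i = 1, 1, and Δ_i = (y_(i+1) − y_i)/h_i = -13, 13:
  1·m_0 + 4·m_1 + 1·m_2 = 6(Δ_1 - Δ_0) = 156
Clamped end conditions give two more equations: 2h_0·m_0 + h_0·m_1 = 6(Δ_0 - S'(0)) = -42 and h_1·m_1 + 2h_1·m_2 = 6(S'(2) - Δ_1) = -48.
Solving: m_0 = -109/2, m_1 = 67, m_2 = -115/2.
On [0, 1], S(x) = 8 - 6·x - 109/4·x² + 81/4·x³.
With x = 1/2: S(1/2) = 23/32.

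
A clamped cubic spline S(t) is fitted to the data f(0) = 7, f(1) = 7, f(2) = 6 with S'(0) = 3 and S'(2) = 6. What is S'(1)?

With M_i denoting the second derivative at x_i, h_i = 1, 1, and Δ_i = (y_(i+1) − y_i)/h_i = 0, -1:
  1·M_0 + 4·M_1 + 1·M_2 = 6(Δ_1 - Δ_0) = -6
Clamped end conditions give two more equations: 2h_0·M_0 + h_0·M_1 = 6(Δ_0 - S'(0)) = -18 and h_1·M_1 + 2h_1·M_2 = 6(S'(2) - Δ_1) = 42.
Hence M_0 = -6, M_1 = -6, M_2 = 24.
On [1, 2], S'(t) = b_1 + 2c_1·(t - 1) + 3d_1·(t - 1)² with b_1 = Δ_1 - h_1(2M_1 + M_2)/6 = -3, c_1 = M_1/2 = -3, d_1 = (M_2 - M_1)/(6h_1) = 5. So S'(1) = -3.

-3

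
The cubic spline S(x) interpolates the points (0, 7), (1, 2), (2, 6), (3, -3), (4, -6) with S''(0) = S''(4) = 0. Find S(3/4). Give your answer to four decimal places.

Write M_i for S''(x_i). With h_i = 1, 1, 1, 1 and divided differences Δ_i = -5, 4, -9, -3, the continuity of S' gives the tridiagonal system
  1·M_0 + 4·M_1 + 1·M_2 = 6(Δ_1 - Δ_0) = 54
  1·M_1 + 4·M_2 + 1·M_3 = 6(Δ_2 - Δ_1) = -78
  1·M_2 + 4·M_3 + 1·M_4 = 6(Δ_3 - Δ_2) = 36
Natural end conditions: M_0 = M_4 = 0.
Solving the tridiagonal system: M_0 = 0, M_1 = 579/28, M_2 = -201/7, M_3 = 453/28, M_4 = 0.
On [0, 1], S(x) = 7 - 473/56·x + 0·x² + 193/56·x³.
With x = 3/4: S(3/4) = 1085/512.

2.1191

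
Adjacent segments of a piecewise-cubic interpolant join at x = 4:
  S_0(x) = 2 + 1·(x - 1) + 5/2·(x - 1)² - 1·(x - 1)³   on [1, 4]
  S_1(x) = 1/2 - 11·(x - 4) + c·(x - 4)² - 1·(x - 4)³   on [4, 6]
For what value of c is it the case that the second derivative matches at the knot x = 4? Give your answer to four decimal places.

S_0''(x) = 5 - 6·(x - 1), so S_0''(4) = -13. On the right, S_1''(4) = 2c, so c = -13/2.

-6.5000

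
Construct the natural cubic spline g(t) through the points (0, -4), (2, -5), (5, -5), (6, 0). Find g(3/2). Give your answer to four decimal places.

Write σ_i for g''(x_i). With h_i = 2, 3, 1 and divided differences Δ_i = -1/2, 0, 5, the continuity of g' gives the tridiagonal system
  2·σ_0 + 10·σ_1 + 3·σ_2 = 6(Δ_1 - Δ_0) = 3
  3·σ_1 + 8·σ_2 + 1·σ_3 = 6(Δ_2 - Δ_1) = 30
Natural end conditions: σ_0 = σ_3 = 0.
Solving: σ_0 = 0, σ_1 = -66/71, σ_2 = 291/71, σ_3 = 0.
On [0, 2], g(t) = -4 - 27/142·t + 0·t² - 11/142·t³.
With t = 3/2: g(3/2) = -5165/1136.

-4.5467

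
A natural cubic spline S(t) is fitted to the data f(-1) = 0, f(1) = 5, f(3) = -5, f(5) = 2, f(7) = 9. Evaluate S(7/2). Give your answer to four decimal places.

-4.8479

Put m_i = S'' at the i-th knot. Here h = (2, 2, 2, 2) and Δ = (5/2, -5, 7/2, 7/2), so the interior equations h_(i-1)·m_(i-1) + 2(h_(i-1)+h_i)·m_i + h_i·m_(i+1) = 6(Δ_i − Δ_(i-1)) read
  2·m_0 + 8·m_1 + 2·m_2 = 6(Δ_1 - Δ_0) = -45
  2·m_1 + 8·m_2 + 2·m_3 = 6(Δ_2 - Δ_1) = 51
  2·m_2 + 8·m_3 + 2·m_4 = 6(Δ_3 - Δ_2) = 0
Natural end conditions: m_0 = m_4 = 0.
Hence m_0 = 0, m_1 = -879/112, m_2 = 249/28, m_3 = -249/112, m_4 = 0.
On [3, 5], S(t) = -5 - 27/16·(t - 3) + 249/56·(t - 3)² - 415/448·(t - 3)³.
With (t - 3) = 1/2: S(7/2) = -17375/3584.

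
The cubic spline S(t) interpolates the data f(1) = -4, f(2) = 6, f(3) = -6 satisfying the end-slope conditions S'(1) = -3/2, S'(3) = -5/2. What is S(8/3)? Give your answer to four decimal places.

Put M_i = S'' at the i-th knot. Here h = (1, 1) and Δ = (10, -12), so the interior equations h_(i-1)·M_(i-1) + 2(h_(i-1)+h_i)·M_i + h_i·M_(i+1) = 6(Δ_i − Δ_(i-1)) read
  1·M_0 + 4·M_1 + 1·M_2 = 6(Δ_1 - Δ_0) = -132
Clamped end conditions give two more equations: 2h_0·M_0 + h_0·M_1 = 6(Δ_0 - S'(1)) = 69 and h_1·M_1 + 2h_1·M_2 = 6(S'(3) - Δ_1) = 57.
Solving: M_0 = 67, M_1 = -65, M_2 = 61.
On [2, 3], S(t) = 6 - 1/2·(t - 2) - 65/2·(t - 2)² + 21·(t - 2)³.
With (t - 2) = 2/3: S(8/3) = -23/9.

-2.5556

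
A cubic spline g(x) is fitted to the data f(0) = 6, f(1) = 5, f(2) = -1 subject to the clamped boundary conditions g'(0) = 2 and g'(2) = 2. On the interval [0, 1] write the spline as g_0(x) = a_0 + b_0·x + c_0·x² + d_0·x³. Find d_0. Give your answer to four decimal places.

-2.2500

Let M_i = g''(x_i). Step sizes h_i = 1, 1; slopes of the chords Δ_i = (y_(i+1) - y_i)/h_i = -1, -6.
  1·M_0 + 4·M_1 + 1·M_2 = 6(Δ_1 - Δ_0) = -30
Clamped end conditions give two more equations: 2h_0·M_0 + h_0·M_1 = 6(Δ_0 - g'(0)) = -18 and h_1·M_1 + 2h_1·M_2 = 6(g'(2) - Δ_1) = 48.
Hence M_0 = -3/2, M_1 = -15, M_2 = 63/2.
On [0, 1], with g_0(x) = a_0 + b_0·x + c_0·x² + d_0·x³: c_0 = M_0/2 = -3/4, d_0 = (M_1 - M_0)/(6h_0) = -9/4, b_0 = Δ_0 - h_0(2M_0 + M_1)/6 = 2.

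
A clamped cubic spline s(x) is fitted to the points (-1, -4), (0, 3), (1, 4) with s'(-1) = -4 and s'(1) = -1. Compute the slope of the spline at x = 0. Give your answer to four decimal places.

7.2500

Let M_i = s''(x_i). Step sizes h_i = 1, 1; slopes of the chords Δ_i = (y_(i+1) - y_i)/h_i = 7, 1.
  1·M_0 + 4·M_1 + 1·M_2 = 6(Δ_1 - Δ_0) = -36
Clamped end conditions give two more equations: 2h_0·M_0 + h_0·M_1 = 6(Δ_0 - s'(-1)) = 66 and h_1·M_1 + 2h_1·M_2 = 6(s'(1) - Δ_1) = -12.
Forward elimination and back-substitution give M_0 = 87/2, M_1 = -21, M_2 = 9/2.
On [0, 1], s'(x) = b_1 + 2c_1·x + 3d_1·x² with b_1 = Δ_1 - h_1(2M_1 + M_2)/6 = 29/4, c_1 = M_1/2 = -21/2, d_1 = (M_2 - M_1)/(6h_1) = 17/4. So s'(0) = 29/4.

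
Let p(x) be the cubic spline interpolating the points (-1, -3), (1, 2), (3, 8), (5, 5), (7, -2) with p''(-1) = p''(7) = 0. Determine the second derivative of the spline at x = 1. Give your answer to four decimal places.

1.2589

Let m_i = p''(x_i). Step sizes h_i = 2, 2, 2, 2; slopes of the chords Δ_i = (y_(i+1) - y_i)/h_i = 5/2, 3, -3/2, -7/2.
  2·m_0 + 8·m_1 + 2·m_2 = 6(Δ_1 - Δ_0) = 3
  2·m_1 + 8·m_2 + 2·m_3 = 6(Δ_2 - Δ_1) = -27
  2·m_2 + 8·m_3 + 2·m_4 = 6(Δ_3 - Δ_2) = -12
Natural end conditions: m_0 = m_4 = 0.
Solving: m_0 = 0, m_1 = 141/112, m_2 = -99/28, m_3 = -69/112, m_4 = 0.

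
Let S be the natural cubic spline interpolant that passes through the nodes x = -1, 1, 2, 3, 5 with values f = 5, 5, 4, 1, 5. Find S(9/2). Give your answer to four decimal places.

Let σ_i = S''(x_i). Step sizes h_i = 2, 1, 1, 2; slopes of the chords Δ_i = (y_(i+1) - y_i)/h_i = 0, -1, -3, 2.
  2·σ_0 + 6·σ_1 + 1·σ_2 = 6(Δ_1 - Δ_0) = -6
  1·σ_1 + 4·σ_2 + 1·σ_3 = 6(Δ_2 - Δ_1) = -12
  1·σ_2 + 6·σ_3 + 2·σ_4 = 6(Δ_3 - Δ_2) = 30
Natural end conditions: σ_0 = σ_4 = 0.
Forward elimination and back-substitution give σ_0 = 0, σ_1 = -3/11, σ_2 = -48/11, σ_3 = 63/11, σ_4 = 0.
On [3, 5], S(x) = 1 - 20/11·(x - 3) + 63/22·(x - 3)² - 21/44·(x - 3)³.
With (x - 3) = 3/2: S(9/2) = 1093/352.

3.1051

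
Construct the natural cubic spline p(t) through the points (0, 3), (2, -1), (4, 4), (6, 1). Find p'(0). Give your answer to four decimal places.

-3.4667

Put m_i = p'' at the i-th knot. Here h = (2, 2, 2) and Δ = (-2, 5/2, -3/2), so the interior equations h_(i-1)·m_(i-1) + 2(h_(i-1)+h_i)·m_i + h_i·m_(i+1) = 6(Δ_i − Δ_(i-1)) read
  2·m_0 + 8·m_1 + 2·m_2 = 6(Δ_1 - Δ_0) = 27
  2·m_1 + 8·m_2 + 2·m_3 = 6(Δ_2 - Δ_1) = -24
Natural end conditions: m_0 = m_3 = 0.
Hence m_0 = 0, m_1 = 22/5, m_2 = -41/10, m_3 = 0.
On [0, 2], p'(t) = b_0 + 2c_0·t + 3d_0·t² with b_0 = Δ_0 - h_0(2m_0 + m_1)/6 = -52/15, c_0 = m_0/2 = 0, d_0 = (m_1 - m_0)/(6h_0) = 11/30. So p'(0) = -52/15.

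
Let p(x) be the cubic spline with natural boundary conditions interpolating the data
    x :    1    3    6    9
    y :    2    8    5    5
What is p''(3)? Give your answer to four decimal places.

Write σ_i for p''(x_i). With h_i = 2, 3, 3 and divided differences Δ_i = 3, -1, 0, the continuity of p' gives the tridiagonal system
  2·σ_0 + 10·σ_1 + 3·σ_2 = 6(Δ_1 - Δ_0) = -24
  3·σ_1 + 12·σ_2 + 3·σ_3 = 6(Δ_2 - Δ_1) = 6
Natural end conditions: σ_0 = σ_3 = 0.
Solving the tridiagonal system: σ_0 = 0, σ_1 = -102/37, σ_2 = 44/37, σ_3 = 0.

-2.7568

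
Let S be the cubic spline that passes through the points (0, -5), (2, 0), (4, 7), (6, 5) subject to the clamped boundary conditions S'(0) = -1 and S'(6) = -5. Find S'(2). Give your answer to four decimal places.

4.2333

Let M_i = S''(x_i). Step sizes h_i = 2, 2, 2; slopes of the chords Δ_i = (y_(i+1) - y_i)/h_i = 5/2, 7/2, -1.
  2·M_0 + 8·M_1 + 2·M_2 = 6(Δ_1 - Δ_0) = 6
  2·M_1 + 8·M_2 + 2·M_3 = 6(Δ_2 - Δ_1) = -27
Clamped end conditions give two more equations: 2h_0·M_0 + h_0·M_1 = 6(Δ_0 - S'(0)) = 21 and h_2·M_2 + 2h_2·M_3 = 6(S'(6) - Δ_2) = -24.
Solving: M_0 = 79/15, M_1 = -1/30, M_2 = -32/15, M_3 = -74/15.
On [2, 4], S'(x) = b_1 + 2c_1·(x - 2) + 3d_1·(x - 2)² with b_1 = Δ_1 - h_1(2M_1 + M_2)/6 = 127/30, c_1 = M_1/2 = -1/60, d_1 = (M_2 - M_1)/(6h_1) = -7/40. So S'(2) = 127/30.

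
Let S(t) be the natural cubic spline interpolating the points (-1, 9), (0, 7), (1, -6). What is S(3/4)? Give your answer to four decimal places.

With m_i denoting the second derivative at x_i, h_i = 1, 1, and Δ_i = (y_(i+1) − y_i)/h_i = -2, -13:
  1·m_0 + 4·m_1 + 1·m_2 = 6(Δ_1 - Δ_0) = -66
Natural end conditions: m_0 = m_2 = 0.
Solving: m_0 = 0, m_1 = -33/2, m_2 = 0.
On [0, 1], S(t) = 7 - 15/2·t - 33/4·t² + 11/4·t³.
With t = 3/4: S(3/4) = -539/256.

-2.1055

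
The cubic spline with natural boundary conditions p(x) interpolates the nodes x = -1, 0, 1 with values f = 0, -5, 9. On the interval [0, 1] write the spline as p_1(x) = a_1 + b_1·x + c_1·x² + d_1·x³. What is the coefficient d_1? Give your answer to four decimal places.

-4.7500

With σ_i denoting the second derivative at x_i, h_i = 1, 1, and Δ_i = (y_(i+1) − y_i)/h_i = -5, 14:
  1·σ_0 + 4·σ_1 + 1·σ_2 = 6(Δ_1 - Δ_0) = 114
Natural end conditions: σ_0 = σ_2 = 0.
Solving: σ_0 = 0, σ_1 = 57/2, σ_2 = 0.
On [0, 1], with p_1(x) = a_1 + b_1·x + c_1·x² + d_1·x³: c_1 = σ_1/2 = 57/4, d_1 = (σ_2 - σ_1)/(6h_1) = -19/4, b_1 = Δ_1 - h_1(2σ_1 + σ_2)/6 = 9/2.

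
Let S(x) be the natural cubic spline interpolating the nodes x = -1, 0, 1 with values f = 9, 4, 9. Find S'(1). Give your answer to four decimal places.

With σ_i denoting the second derivative at x_i, h_i = 1, 1, and Δ_i = (y_(i+1) − y_i)/h_i = -5, 5:
  1·σ_0 + 4·σ_1 + 1·σ_2 = 6(Δ_1 - Δ_0) = 60
Natural end conditions: σ_0 = σ_2 = 0.
Forward elimination and back-substitution give σ_0 = 0, σ_1 = 15, σ_2 = 0.
On [0, 1], S'(x) = b_1 + 2c_1·x + 3d_1·x² with b_1 = Δ_1 - h_1(2σ_1 + σ_2)/6 = 0, c_1 = σ_1/2 = 15/2, d_1 = (σ_2 - σ_1)/(6h_1) = -5/2. So S'(1) = 15/2.

7.5000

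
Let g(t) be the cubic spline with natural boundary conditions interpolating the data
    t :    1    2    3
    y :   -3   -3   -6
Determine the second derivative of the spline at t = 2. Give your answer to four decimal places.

Write m_i for g''(x_i). With h_i = 1, 1 and divided differences Δ_i = 0, -3, the continuity of g' gives the tridiagonal system
  1·m_0 + 4·m_1 + 1·m_2 = 6(Δ_1 - Δ_0) = -18
Natural end conditions: m_0 = m_2 = 0.
Forward elimination and back-substitution give m_0 = 0, m_1 = -9/2, m_2 = 0.

-4.5000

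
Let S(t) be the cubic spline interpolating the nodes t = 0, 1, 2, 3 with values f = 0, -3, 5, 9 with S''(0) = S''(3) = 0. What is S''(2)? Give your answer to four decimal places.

Let m_i = S''(x_i). Step sizes h_i = 1, 1, 1; slopes of the chords Δ_i = (y_(i+1) - y_i)/h_i = -3, 8, 4.
  1·m_0 + 4·m_1 + 1·m_2 = 6(Δ_1 - Δ_0) = 66
  1·m_1 + 4·m_2 + 1·m_3 = 6(Δ_2 - Δ_1) = -24
Natural end conditions: m_0 = m_3 = 0.
Solving: m_0 = 0, m_1 = 96/5, m_2 = -54/5, m_3 = 0.

-10.8000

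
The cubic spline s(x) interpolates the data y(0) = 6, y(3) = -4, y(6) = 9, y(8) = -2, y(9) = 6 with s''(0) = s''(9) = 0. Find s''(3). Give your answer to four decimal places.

With M_i denoting the second derivative at x_i, h_i = 3, 3, 2, 1, and Δ_i = (y_(i+1) − y_i)/h_i = -10/3, 13/3, -11/2, 8:
  3·M_0 + 12·M_1 + 3·M_2 = 6(Δ_1 - Δ_0) = 46
  3·M_1 + 10·M_2 + 2·M_3 = 6(Δ_2 - Δ_1) = -59
  2·M_2 + 6·M_3 + 1·M_4 = 6(Δ_3 - Δ_2) = 81
Natural end conditions: M_0 = M_4 = 0.
Hence M_0 = 0, M_1 = 2062/309, M_2 = -1170/103, M_3 = 3561/206, M_4 = 0.

6.6731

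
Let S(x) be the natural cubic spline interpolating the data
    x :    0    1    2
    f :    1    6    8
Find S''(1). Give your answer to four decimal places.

With M_i denoting the second derivative at x_i, h_i = 1, 1, and Δ_i = (y_(i+1) − y_i)/h_i = 5, 2:
  1·M_0 + 4·M_1 + 1·M_2 = 6(Δ_1 - Δ_0) = -18
Natural end conditions: M_0 = M_2 = 0.
Hence M_0 = 0, M_1 = -9/2, M_2 = 0.

-4.5000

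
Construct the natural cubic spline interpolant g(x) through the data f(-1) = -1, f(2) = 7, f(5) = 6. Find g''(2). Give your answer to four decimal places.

With σ_i denoting the second derivative at x_i, h_i = 3, 3, and Δ_i = (y_(i+1) − y_i)/h_i = 8/3, -1/3:
  3·σ_0 + 12·σ_1 + 3·σ_2 = 6(Δ_1 - Δ_0) = -18
Natural end conditions: σ_0 = σ_2 = 0.
Hence σ_0 = 0, σ_1 = -3/2, σ_2 = 0.

-1.5000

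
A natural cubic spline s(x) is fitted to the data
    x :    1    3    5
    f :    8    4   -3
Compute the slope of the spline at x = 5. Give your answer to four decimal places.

-3.8750

Let σ_i = s''(x_i). Step sizes h_i = 2, 2; slopes of the chords Δ_i = (y_(i+1) - y_i)/h_i = -2, -7/2.
  2·σ_0 + 8·σ_1 + 2·σ_2 = 6(Δ_1 - Δ_0) = -9
Natural end conditions: σ_0 = σ_2 = 0.
Solving the tridiagonal system: σ_0 = 0, σ_1 = -9/8, σ_2 = 0.
On [3, 5], s'(x) = b_1 + 2c_1·(x - 3) + 3d_1·(x - 3)² with b_1 = Δ_1 - h_1(2σ_1 + σ_2)/6 = -11/4, c_1 = σ_1/2 = -9/16, d_1 = (σ_2 - σ_1)/(6h_1) = 3/32. So s'(5) = -31/8.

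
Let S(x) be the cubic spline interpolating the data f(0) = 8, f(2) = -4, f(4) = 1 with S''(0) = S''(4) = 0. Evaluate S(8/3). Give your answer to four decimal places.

With M_i denoting the second derivative at x_i, h_i = 2, 2, and Δ_i = (y_(i+1) − y_i)/h_i = -6, 5/2:
  2·M_0 + 8·M_1 + 2·M_2 = 6(Δ_1 - Δ_0) = 51
Natural end conditions: M_0 = M_2 = 0.
Solving: M_0 = 0, M_1 = 51/8, M_2 = 0.
On [2, 4], S(x) = -4 - 7/4·(x - 2) + 51/16·(x - 2)² - 17/32·(x - 2)³.
With (x - 2) = 2/3: S(8/3) = -211/54.

-3.9074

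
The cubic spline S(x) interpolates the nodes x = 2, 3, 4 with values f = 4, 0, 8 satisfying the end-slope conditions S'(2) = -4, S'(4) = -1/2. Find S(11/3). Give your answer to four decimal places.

With σ_i denoting the second derivative at x_i, h_i = 1, 1, and Δ_i = (y_(i+1) − y_i)/h_i = -4, 8:
  1·σ_0 + 4·σ_1 + 1·σ_2 = 6(Δ_1 - Δ_0) = 72
Clamped end conditions give two more equations: 2h_0·σ_0 + h_0·σ_1 = 6(Δ_0 - S'(2)) = 0 and h_1·σ_1 + 2h_1·σ_2 = 6(S'(4) - Δ_1) = -51.
Solving the tridiagonal system: σ_0 = -65/4, σ_1 = 65/2, σ_2 = -167/4.
On [3, 4], S(x) = 0 + 33/8·(x - 3) + 65/4·(x - 3)² - 99/8·(x - 3)³.
With (x - 3) = 2/3: S(11/3) = 227/36.

6.3056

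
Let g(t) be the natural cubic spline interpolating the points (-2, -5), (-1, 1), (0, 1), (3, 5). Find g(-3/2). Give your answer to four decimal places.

Let M_i = g''(x_i). Step sizes h_i = 1, 1, 3; slopes of the chords Δ_i = (y_(i+1) - y_i)/h_i = 6, 0, 4/3.
  1·M_0 + 4·M_1 + 1·M_2 = 6(Δ_1 - Δ_0) = -36
  1·M_1 + 8·M_2 + 3·M_3 = 6(Δ_2 - Δ_1) = 8
Natural end conditions: M_0 = M_3 = 0.
Solving: M_0 = 0, M_1 = -296/31, M_2 = 68/31, M_3 = 0.
On [-2, -1], g(t) = -5 + 706/93·(t + 2) + 0·(t + 2)² - 148/93·(t + 2)³.
With (t + 2) = 1/2: g(-3/2) = -87/62.

-1.4032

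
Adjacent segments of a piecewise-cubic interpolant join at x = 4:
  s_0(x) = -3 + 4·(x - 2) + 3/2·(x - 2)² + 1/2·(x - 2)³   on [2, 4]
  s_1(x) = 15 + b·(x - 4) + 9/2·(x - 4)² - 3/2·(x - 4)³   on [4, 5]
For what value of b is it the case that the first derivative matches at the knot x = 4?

s_0'(x) = 4 + 3·(x - 2) + 3/2·(x - 2)², so s_0'(4) = 16. On the right, s_1'(4) = b, so b = 16.

16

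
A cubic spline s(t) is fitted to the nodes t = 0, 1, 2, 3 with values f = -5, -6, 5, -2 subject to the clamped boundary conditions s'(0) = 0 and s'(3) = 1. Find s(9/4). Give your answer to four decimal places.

Put m_i = s'' at the i-th knot. Here h = (1, 1, 1) and Δ = (-1, 11, -7), so the interior equations h_(i-1)·m_(i-1) + 2(h_(i-1)+h_i)·m_i + h_i·m_(i+1) = 6(Δ_i − Δ_(i-1)) read
  1·m_0 + 4·m_1 + 1·m_2 = 6(Δ_1 - Δ_0) = 72
  1·m_1 + 4·m_2 + 1·m_3 = 6(Δ_2 - Δ_1) = -108
Clamped end conditions give two more equations: 2h_0·m_0 + h_0·m_1 = 6(Δ_0 - s'(0)) = -6 and h_2·m_2 + 2h_2·m_3 = 6(s'(3) - Δ_2) = 48.
Solving the tridiagonal system: m_0 = -308/15, m_1 = 526/15, m_2 = -716/15, m_3 = 718/15.
On [2, 3], s(t) = 5 + 14/15·(t - 2) - 358/15·(t - 2)² + 239/15·(t - 2)³.
With (t - 2) = 1/4: s(9/4) = 1277/320.

3.9906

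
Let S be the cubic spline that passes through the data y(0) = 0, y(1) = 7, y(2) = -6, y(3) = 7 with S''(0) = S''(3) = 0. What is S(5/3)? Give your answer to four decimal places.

-2.6346

Let m_i = S''(x_i). Step sizes h_i = 1, 1, 1; slopes of the chords Δ_i = (y_(i+1) - y_i)/h_i = 7, -13, 13.
  1·m_0 + 4·m_1 + 1·m_2 = 6(Δ_1 - Δ_0) = -120
  1·m_1 + 4·m_2 + 1·m_3 = 6(Δ_2 - Δ_1) = 156
Natural end conditions: m_0 = m_3 = 0.
Solving: m_0 = 0, m_1 = -212/5, m_2 = 248/5, m_3 = 0.
On [1, 2], S(x) = 7 - 107/15·(x - 1) - 106/5·(x - 1)² + 46/3·(x - 1)³.
With (x - 1) = 2/3: S(5/3) = -1067/405.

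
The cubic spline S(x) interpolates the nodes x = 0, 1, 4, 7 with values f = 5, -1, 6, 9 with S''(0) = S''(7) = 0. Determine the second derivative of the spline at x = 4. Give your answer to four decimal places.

Put σ_i = S'' at the i-th knot. Here h = (1, 3, 3) and Δ = (-6, 7/3, 1), so the interior equations h_(i-1)·σ_(i-1) + 2(h_(i-1)+h_i)·σ_i + h_i·σ_(i+1) = 6(Δ_i − Δ_(i-1)) read
  1·σ_0 + 8·σ_1 + 3·σ_2 = 6(Δ_1 - Δ_0) = 50
  3·σ_1 + 12·σ_2 + 3·σ_3 = 6(Δ_2 - Δ_1) = -8
Natural end conditions: σ_0 = σ_3 = 0.
Solving: σ_0 = 0, σ_1 = 208/29, σ_2 = -214/87, σ_3 = 0.

-2.4598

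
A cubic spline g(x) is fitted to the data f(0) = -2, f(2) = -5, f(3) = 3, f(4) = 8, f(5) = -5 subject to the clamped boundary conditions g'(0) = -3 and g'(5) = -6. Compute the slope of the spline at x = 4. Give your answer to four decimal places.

Put m_i = g'' at the i-th knot. Here h = (2, 1, 1, 1) and Δ = (-3/2, 8, 5, -13), so the interior equations h_(i-1)·m_(i-1) + 2(h_(i-1)+h_i)·m_i + h_i·m_(i+1) = 6(Δ_i − Δ_(i-1)) read
  2·m_0 + 6·m_1 + 1·m_2 = 6(Δ_1 - Δ_0) = 57
  1·m_1 + 4·m_2 + 1·m_3 = 6(Δ_2 - Δ_1) = -18
  1·m_2 + 4·m_3 + 1·m_4 = 6(Δ_3 - Δ_2) = -108
Clamped end conditions give two more equations: 2h_0·m_0 + h_0·m_1 = 6(Δ_0 - g'(0)) = 9 and h_3·m_3 + 2h_3·m_4 = 6(g'(5) - Δ_3) = 42.
Solving: m_0 = -453/164, m_1 = 411/41, m_2 = 195/82, m_3 = -1539/41, m_4 = 3261/82.
On [4, 5], g'(x) = b_3 + 2c_3·(x - 4) + 3d_3·(x - 4)² with b_3 = Δ_3 - h_3(2m_3 + m_4)/6 = -1167/164, c_3 = m_3/2 = -1539/82, d_3 = (m_4 - m_3)/(6h_3) = 2113/164. So g'(4) = -1167/164.

-7.1159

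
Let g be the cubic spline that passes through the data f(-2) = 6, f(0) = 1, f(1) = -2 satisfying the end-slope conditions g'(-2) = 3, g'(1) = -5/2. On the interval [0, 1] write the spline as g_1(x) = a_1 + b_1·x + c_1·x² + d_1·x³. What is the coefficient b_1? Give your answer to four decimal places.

-3.9167

With M_i denoting the second derivative at x_i, h_i = 2, 1, and Δ_i = (y_(i+1) − y_i)/h_i = -5/2, -3:
  2·M_0 + 6·M_1 + 1·M_2 = 6(Δ_1 - Δ_0) = -3
Clamped end conditions give two more equations: 2h_0·M_0 + h_0·M_1 = 6(Δ_0 - g'(-2)) = -33 and h_1·M_1 + 2h_1·M_2 = 6(g'(1) - Δ_1) = 3.
Forward elimination and back-substitution give M_0 = -115/12, M_1 = 8/3, M_2 = 1/6.
On [0, 1], with g_1(x) = a_1 + b_1·x + c_1·x² + d_1·x³: c_1 = M_1/2 = 4/3, d_1 = (M_2 - M_1)/(6h_1) = -5/12, b_1 = Δ_1 - h_1(2M_1 + M_2)/6 = -47/12.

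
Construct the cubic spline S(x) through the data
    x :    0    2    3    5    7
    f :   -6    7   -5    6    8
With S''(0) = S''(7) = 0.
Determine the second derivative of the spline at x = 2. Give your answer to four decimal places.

-22.5703

Put M_i = S'' at the i-th knot. Here h = (2, 1, 2, 2) and Δ = (13/2, -12, 11/2, 1), so the interior equations h_(i-1)·M_(i-1) + 2(h_(i-1)+h_i)·M_i + h_i·M_(i+1) = 6(Δ_i − Δ_(i-1)) read
  2·M_0 + 6·M_1 + 1·M_2 = 6(Δ_1 - Δ_0) = -111
  1·M_1 + 6·M_2 + 2·M_3 = 6(Δ_2 - Δ_1) = 105
  2·M_2 + 8·M_3 + 2·M_4 = 6(Δ_3 - Δ_2) = -27
Natural end conditions: M_0 = M_4 = 0.
Hence M_0 = 0, M_1 = -2889/128, M_2 = 1563/64, M_3 = -2427/256, M_4 = 0.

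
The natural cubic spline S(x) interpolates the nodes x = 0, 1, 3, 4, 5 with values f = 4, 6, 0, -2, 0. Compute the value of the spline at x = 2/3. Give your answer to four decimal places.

5.6825

With m_i denoting the second derivative at x_i, h_i = 1, 2, 1, 1, and Δ_i = (y_(i+1) − y_i)/h_i = 2, -3, -2, 2:
  1·m_0 + 6·m_1 + 2·m_2 = 6(Δ_1 - Δ_0) = -30
  2·m_1 + 6·m_2 + 1·m_3 = 6(Δ_2 - Δ_1) = 6
  1·m_2 + 4·m_3 + 1·m_4 = 6(Δ_3 - Δ_2) = 24
Natural end conditions: m_0 = m_4 = 0.
Hence m_0 = 0, m_1 = -345/61, m_2 = 120/61, m_3 = 336/61, m_4 = 0.
On [0, 1], S(x) = 4 + 359/122·x + 0·x² - 115/122·x³.
With x = 2/3: S(2/3) = 9359/1647.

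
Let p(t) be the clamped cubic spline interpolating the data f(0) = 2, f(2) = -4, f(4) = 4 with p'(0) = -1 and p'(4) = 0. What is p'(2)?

1

Put m_i = p'' at the i-th knot. Here h = (2, 2) and Δ = (-3, 4), so the interior equations h_(i-1)·m_(i-1) + 2(h_(i-1)+h_i)·m_i + h_i·m_(i+1) = 6(Δ_i − Δ_(i-1)) read
  2·m_0 + 8·m_1 + 2·m_2 = 6(Δ_1 - Δ_0) = 42
Clamped end conditions give two more equations: 2h_0·m_0 + h_0·m_1 = 6(Δ_0 - p'(0)) = -12 and h_1·m_1 + 2h_1·m_2 = 6(p'(4) - Δ_1) = -24.
Forward elimination and back-substitution give m_0 = -8, m_1 = 10, m_2 = -11.
On [2, 4], p'(t) = b_1 + 2c_1·(t - 2) + 3d_1·(t - 2)² with b_1 = Δ_1 - h_1(2m_1 + m_2)/6 = 1, c_1 = m_1/2 = 5, d_1 = (m_2 - m_1)/(6h_1) = -7/4. So p'(2) = 1.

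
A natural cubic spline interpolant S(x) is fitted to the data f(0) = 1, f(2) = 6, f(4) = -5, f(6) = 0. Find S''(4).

8

Let σ_i = S''(x_i). Step sizes h_i = 2, 2, 2; slopes of the chords Δ_i = (y_(i+1) - y_i)/h_i = 5/2, -11/2, 5/2.
  2·σ_0 + 8·σ_1 + 2·σ_2 = 6(Δ_1 - Δ_0) = -48
  2·σ_1 + 8·σ_2 + 2·σ_3 = 6(Δ_2 - Δ_1) = 48
Natural end conditions: σ_0 = σ_3 = 0.
Forward elimination and back-substitution give σ_0 = 0, σ_1 = -8, σ_2 = 8, σ_3 = 0.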